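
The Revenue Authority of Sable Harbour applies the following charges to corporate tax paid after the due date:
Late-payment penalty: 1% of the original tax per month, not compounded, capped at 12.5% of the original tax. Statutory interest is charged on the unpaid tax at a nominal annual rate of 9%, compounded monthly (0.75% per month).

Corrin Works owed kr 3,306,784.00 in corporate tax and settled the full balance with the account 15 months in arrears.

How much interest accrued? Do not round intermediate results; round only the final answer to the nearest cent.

Interest: kr 3,306,784.00 × ((1 + 0.0075)^15 − 1) = kr 3,306,784.00 × 0.1186026… = kr 392,193.1610…

kr 392,193.16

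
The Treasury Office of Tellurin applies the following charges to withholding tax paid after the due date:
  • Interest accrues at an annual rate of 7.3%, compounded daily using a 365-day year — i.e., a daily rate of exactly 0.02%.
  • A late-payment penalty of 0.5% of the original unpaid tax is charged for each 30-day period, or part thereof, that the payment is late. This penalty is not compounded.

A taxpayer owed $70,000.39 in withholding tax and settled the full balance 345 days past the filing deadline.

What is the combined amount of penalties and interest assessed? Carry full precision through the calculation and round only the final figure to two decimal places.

$9,200.07

Penalty periods: ⌈345/30⌉ = 12; penalty = 12 × 0.5% × $70,000.39 = $4,200.02…
Interest: $70,000.39 × ((1 + 0.0002)^345 − 1) = $70,000.39 × 0.07142882… = $5,000.0451…
Penalties + interest = $4,200.0234 + $5,000.0451… = $9,200.07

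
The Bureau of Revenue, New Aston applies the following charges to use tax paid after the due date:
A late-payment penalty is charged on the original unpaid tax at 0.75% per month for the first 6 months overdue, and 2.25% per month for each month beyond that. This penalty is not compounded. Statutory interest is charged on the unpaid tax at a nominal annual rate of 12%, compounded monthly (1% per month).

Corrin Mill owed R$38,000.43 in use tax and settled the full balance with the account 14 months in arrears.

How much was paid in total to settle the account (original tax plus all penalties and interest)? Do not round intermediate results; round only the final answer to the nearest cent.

R$52,230.61

Penalty, months 1–6: 6 × 0.75% × R$38,000.43 = R$1,710.02…
Penalty, months 7–14: 8 × 2.25% × R$38,000.43 = R$6,840.08…
Interest: R$38,000.43 × ((1 + 0.01)^14 − 1) = R$38,000.43 × 0.1494742… = R$5,680.0844…
Total = R$38,000.43 + R$8,550.0968… + R$5,680.0844… = R$52,230.61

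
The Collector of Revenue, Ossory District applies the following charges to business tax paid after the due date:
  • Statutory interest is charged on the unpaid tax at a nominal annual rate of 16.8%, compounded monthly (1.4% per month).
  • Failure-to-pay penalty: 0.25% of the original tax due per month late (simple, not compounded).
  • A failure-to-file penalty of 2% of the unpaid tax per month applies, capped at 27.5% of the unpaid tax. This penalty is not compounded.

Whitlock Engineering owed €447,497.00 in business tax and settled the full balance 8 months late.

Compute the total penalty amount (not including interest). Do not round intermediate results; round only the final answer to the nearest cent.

Failure-to-file: 8 × 2% × €447,497.00 = €71,599.52 (under the 27.5% cap)
Failure-to-pay penalty = 0.25% × €447,497.00 × 8 mo = €8,949.94
Total penalty = €71,599.52 + €8,949.94 = €80,549.46

€80,549.46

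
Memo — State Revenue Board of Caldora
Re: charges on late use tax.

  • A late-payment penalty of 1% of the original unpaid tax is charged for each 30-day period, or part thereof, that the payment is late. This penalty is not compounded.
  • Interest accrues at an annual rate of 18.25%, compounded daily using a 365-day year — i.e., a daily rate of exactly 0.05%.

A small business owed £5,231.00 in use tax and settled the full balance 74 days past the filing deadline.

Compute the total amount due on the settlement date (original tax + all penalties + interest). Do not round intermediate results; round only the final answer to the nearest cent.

£5,585.05

Penalty periods: ⌈74/30⌉ = 3; penalty = 3 × 1% × £5,231.00 = £156.93
Interest: £5,231.00 × ((1 + 0.0005)^74 − 1) = £5,231.00 × 0.03768343… = £197.1220…
Total = £5,231.00 + £156.9300 + £197.1220… = £5,585.05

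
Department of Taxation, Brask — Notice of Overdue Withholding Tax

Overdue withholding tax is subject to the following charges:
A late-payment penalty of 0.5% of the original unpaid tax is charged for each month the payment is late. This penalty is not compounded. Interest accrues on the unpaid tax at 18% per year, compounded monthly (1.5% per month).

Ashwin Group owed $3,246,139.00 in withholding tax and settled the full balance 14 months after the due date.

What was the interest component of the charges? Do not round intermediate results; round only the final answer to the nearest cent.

$752,311.32

Interest: $3,246,139.00 × ((1 + 0.015)^14 − 1) = $3,246,139.00 × 0.2317557… = $752,311.3159…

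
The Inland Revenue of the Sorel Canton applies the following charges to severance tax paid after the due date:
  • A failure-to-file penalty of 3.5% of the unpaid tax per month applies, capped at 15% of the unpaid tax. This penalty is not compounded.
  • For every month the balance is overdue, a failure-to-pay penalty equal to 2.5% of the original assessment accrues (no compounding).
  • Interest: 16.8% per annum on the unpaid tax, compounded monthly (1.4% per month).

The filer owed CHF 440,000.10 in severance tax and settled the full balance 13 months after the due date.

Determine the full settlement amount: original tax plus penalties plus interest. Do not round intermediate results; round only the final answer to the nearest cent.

CHF 736,164.59

Failure-to-file: 13 × 3.5% × CHF 440,000.10 = CHF 200,200.05…, capped at 15% × CHF 440,000.10 = CHF 66,000.02…
Failure-to-pay penalty: 13 × 2.5% × CHF 440,000.10 = CHF 143,000.03…
Interest: CHF 440,000.10 × ((1 + 0.014)^13 − 1) = CHF 440,000.10 × 0.1981010… = CHF 87,164.4408…
Total = CHF 440,000.10 + CHF 209,000.0475 + CHF 87,164.4408… = CHF 736,164.59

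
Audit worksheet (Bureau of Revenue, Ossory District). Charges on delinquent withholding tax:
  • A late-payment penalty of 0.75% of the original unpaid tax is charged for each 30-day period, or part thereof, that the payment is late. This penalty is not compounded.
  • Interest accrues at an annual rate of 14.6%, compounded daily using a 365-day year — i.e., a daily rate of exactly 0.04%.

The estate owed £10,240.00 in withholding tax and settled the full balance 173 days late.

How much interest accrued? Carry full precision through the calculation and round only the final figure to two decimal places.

£733.55

Interest: £10,240.00 × ((1 + 0.0004)^173 − 1) = £10,240.00 × 0.07163569… = £733.5495…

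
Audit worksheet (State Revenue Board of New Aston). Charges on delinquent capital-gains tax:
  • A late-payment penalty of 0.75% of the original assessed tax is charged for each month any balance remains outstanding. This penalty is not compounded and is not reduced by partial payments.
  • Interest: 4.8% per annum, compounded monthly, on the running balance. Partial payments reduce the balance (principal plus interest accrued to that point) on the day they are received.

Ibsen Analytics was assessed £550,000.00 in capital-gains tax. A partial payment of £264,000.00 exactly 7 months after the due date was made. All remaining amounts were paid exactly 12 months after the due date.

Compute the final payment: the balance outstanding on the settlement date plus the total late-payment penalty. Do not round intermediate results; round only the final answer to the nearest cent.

£357,166.20

Monthly rate = 4.8% ÷ 12 = 0.4%
Balance at month 7: £550,000.0000 × (1 + 0.004)^7 = £565,586.0369…
After £264,000.00 payment: £565,586.0369… − £264,000.00 = £301,586.0369…
Balance at month 12: £301,586.0369… × (1 + 0.004)^5 = £307,666.2048…
Penalty: 12 × 0.75% × £550,000.00 = £49,500.00
Final settlement = outstanding balance + penalty = £307,666.2048… + £49,500.00 = £357,166.20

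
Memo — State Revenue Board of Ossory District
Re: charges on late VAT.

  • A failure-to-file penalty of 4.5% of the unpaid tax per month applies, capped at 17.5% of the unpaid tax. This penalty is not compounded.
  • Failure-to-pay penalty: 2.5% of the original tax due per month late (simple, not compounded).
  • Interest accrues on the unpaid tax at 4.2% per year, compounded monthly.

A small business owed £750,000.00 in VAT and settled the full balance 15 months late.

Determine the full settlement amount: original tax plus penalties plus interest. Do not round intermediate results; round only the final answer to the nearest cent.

Failure-to-file: 15 × 4.5% × £750,000.00 = £506,250.00, capped at 17.5% × £750,000.00 = £131,250.00
Failure-to-pay penalty = 2.5% × £750,000.00 × 15 mo = £281,250.00
Interest (4.2%/yr ÷ 12 = 0.35%/month): £750,000.00 × ((1 + 0.0035)^15 − 1) = £40,354.4734…
Total = £750,000.00 + £412,500.0000 + £40,354.4734… = £1,202,854.47

£1,202,854.47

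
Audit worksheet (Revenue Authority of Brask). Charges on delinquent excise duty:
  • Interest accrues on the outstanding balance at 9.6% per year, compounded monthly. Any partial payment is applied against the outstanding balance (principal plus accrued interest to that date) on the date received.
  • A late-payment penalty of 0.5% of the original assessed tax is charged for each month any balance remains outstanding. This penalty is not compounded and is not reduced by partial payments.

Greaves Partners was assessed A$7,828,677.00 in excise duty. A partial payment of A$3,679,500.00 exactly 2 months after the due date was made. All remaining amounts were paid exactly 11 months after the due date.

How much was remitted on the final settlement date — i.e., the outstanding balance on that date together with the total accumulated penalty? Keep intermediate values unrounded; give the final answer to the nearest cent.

A$5,023,345.09

Monthly rate = 9.6% ÷ 12 = 0.8%
Balance at month 2: A$7,828,677.0000 × (1 + 0.008)^2 = A$7,954,436.8673…
After A$3,679,500.00 payment: A$7,954,436.8673… − A$3,679,500.00 = A$4,274,936.8673…
Balance at month 11: A$4,274,936.8673… × (1 + 0.008)^9 = A$4,592,767.8568…
Penalty: 11 × 0.5% × A$7,828,677.00 = A$430,577.24…
Final settlement = outstanding balance + penalty = A$4,592,767.8568… + A$430,577.24… = A$5,023,345.09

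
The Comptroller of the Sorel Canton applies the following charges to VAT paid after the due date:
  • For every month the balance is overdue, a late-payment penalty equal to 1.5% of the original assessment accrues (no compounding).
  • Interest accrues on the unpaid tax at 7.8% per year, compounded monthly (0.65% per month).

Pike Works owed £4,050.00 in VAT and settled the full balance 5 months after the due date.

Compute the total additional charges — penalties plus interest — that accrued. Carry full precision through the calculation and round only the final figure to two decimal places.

£437.10

Late-payment penalty: 5 × 1.5% × £4,050.00 = £303.75
Interest: £4,050.00 × ((1 + 0.0065)^5 − 1) = £4,050.00 × 0.0329253… = £133.3473…
Penalties + interest = £303.7500 + £133.3473… = £437.10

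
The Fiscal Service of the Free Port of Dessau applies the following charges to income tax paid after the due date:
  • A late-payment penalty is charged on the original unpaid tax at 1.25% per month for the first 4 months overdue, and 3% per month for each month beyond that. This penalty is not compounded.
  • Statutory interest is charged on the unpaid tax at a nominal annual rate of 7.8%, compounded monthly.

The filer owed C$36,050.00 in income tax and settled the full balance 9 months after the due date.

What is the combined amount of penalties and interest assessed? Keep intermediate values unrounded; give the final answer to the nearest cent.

Penalty, months 1–4: 4 × 1.25% × C$36,050.00 = C$1,802.50
Penalty, months 5–9: 5 × 3% × C$36,050.00 = C$5,407.50
Interest (7.8%/yr ÷ 12 = 0.65%/month): C$36,050.00 × ((1 + 0.0065)^9 − 1) = C$2,164.5968…
Penalties + interest = C$7,210.0000 + C$2,164.5968… = C$9,374.60

C$9,374.60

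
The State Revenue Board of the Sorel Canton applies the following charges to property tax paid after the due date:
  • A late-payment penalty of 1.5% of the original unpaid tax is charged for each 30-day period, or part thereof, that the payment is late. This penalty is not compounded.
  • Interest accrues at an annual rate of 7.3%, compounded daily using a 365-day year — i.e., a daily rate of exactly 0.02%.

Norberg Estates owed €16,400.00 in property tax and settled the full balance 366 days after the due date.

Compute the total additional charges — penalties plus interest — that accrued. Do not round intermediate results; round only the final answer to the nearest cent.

€4,443.38

Penalty periods: ⌈366/30⌉ = 13; penalty = 13 × 1.5% × €16,400.00 = €3,198.00
Interest: €16,400.00 × ((1 + 0.0002)^366 − 1) = €16,400.00 × 0.07593783… = €1,245.3804…
Penalties + interest = €3,198.0000 + €1,245.3804… = €4,443.38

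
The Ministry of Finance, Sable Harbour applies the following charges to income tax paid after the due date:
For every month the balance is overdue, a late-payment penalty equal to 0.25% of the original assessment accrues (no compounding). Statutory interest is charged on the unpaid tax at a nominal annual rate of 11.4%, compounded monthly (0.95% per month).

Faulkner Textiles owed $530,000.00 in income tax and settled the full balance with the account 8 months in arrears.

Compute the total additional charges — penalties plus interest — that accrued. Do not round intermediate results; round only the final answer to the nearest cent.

$52,245.06

Late-payment penalty: 8 × 0.25% × $530,000.00 = $10,600.00
Interest: $530,000.00 × ((1 + 0.0095)^8 − 1) = $530,000.00 × 0.0785756… = $41,645.0614…
Penalties + interest = $10,600.0000 + $41,645.0614… = $52,245.06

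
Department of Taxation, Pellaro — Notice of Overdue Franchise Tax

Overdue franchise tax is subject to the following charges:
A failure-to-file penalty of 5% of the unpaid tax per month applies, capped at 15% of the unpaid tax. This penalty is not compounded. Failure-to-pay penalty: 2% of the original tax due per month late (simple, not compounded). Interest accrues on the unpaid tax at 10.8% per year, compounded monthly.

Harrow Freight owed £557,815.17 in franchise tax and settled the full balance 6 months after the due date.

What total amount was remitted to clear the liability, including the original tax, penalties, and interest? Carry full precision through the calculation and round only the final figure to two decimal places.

£739,233.22

Failure-to-file: 6 × 5% × £557,815.17 = £167,344.55…, capped at 15% × £557,815.17 = £83,672.28…
Failure-to-pay penalty = 2% × £557,815.17 × 6 mo = £66,937.82…
Interest (10.8%/yr ÷ 12 = 0.9%/month): £557,815.17 × ((1 + 0.009)^6 − 1) = £30,807.9527…
Total = £557,815.17 + £150,610.0959 + £30,807.9527… = £739,233.22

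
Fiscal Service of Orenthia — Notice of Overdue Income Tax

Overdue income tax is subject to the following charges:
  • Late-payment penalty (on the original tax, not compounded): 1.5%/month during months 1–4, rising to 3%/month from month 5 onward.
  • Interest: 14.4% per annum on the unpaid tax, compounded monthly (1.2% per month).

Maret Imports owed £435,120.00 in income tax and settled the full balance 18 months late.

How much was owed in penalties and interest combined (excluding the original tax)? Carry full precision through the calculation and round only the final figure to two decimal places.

£313,072.19

Penalty, months 1–4: 4 × 1.5% × £435,120.00 = £26,107.20
Penalty, months 5–18: 14 × 3% × £435,120.00 = £182,750.40
Interest: £435,120.00 × ((1 + 0.012)^18 − 1) = £435,120.00 × 0.2395077… = £104,214.5855…
Penalties + interest = £208,857.6000 + £104,214.5855… = £313,072.19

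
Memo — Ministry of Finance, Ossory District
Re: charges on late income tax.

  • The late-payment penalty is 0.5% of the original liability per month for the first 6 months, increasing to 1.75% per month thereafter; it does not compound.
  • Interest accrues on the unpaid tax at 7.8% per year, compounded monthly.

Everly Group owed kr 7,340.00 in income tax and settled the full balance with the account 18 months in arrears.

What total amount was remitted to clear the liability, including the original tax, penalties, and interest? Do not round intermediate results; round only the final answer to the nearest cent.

kr 10,009.51

Penalty, months 1–6: 6 × 0.5% × kr 7,340.00 = kr 220.20
Penalty, months 7–18: 12 × 1.75% × kr 7,340.00 = kr 1,541.40
Interest (7.8%/yr ÷ 12 = 0.65%/month): kr 7,340.00 × ((1 + 0.0065)^18 − 1) = kr 907.9133…
Total = kr 7,340.00 + kr 1,761.6000 + kr 907.9133… = kr 10,009.51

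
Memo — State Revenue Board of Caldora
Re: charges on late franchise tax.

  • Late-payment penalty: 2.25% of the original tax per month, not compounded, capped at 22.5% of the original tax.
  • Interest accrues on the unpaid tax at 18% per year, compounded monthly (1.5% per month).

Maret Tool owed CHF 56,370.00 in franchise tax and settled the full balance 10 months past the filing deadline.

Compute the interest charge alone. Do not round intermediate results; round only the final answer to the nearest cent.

Interest: CHF 56,370.00 × ((1 + 0.015)^10 − 1) = CHF 56,370.00 × 0.1605408… = CHF 9,049.6863…

CHF 9,049.69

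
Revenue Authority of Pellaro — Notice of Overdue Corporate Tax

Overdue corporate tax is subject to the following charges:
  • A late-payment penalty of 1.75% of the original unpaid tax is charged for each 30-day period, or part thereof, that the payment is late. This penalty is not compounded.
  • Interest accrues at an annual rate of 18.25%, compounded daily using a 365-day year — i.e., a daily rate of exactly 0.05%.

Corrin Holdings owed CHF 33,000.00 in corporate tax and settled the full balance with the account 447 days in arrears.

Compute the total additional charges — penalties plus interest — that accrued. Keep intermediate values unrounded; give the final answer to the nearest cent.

Penalty periods: ⌈447/30⌉ = 15; penalty = 15 × 1.75% × CHF 33,000.00 = CHF 8,662.50
Interest: CHF 33,000.00 × ((1 + 0.0005)^447 − 1) = CHF 33,000.00 × 0.25037580… = CHF 8,262.4013…
Penalties + interest = CHF 8,662.5000 + CHF 8,262.4013… = CHF 16,924.90

CHF 16,924.90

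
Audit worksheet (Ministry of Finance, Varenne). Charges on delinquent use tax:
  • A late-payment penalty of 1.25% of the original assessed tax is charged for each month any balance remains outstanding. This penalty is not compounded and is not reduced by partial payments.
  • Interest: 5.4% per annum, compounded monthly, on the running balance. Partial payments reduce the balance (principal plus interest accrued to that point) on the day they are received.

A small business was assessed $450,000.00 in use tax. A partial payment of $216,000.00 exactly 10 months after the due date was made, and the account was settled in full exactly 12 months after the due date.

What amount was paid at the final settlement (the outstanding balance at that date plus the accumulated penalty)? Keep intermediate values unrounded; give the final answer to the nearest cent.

Monthly rate = 5.4% ÷ 12 = 0.45%
Balance at month 10: $450,000.0000 × (1 + 0.0045)^10 = $470,665.0222…
After $216,000.00 payment: $470,665.0222… − $216,000.00 = $254,665.0222…
Balance at month 12: $254,665.0222… × (1 + 0.0045)^2 = $256,962.1644…
Penalty: 12 × 1.25% × $450,000.00 = $67,500.00
Final settlement = outstanding balance + penalty = $256,962.1644… + $67,500.00 = $324,462.16

$324,462.16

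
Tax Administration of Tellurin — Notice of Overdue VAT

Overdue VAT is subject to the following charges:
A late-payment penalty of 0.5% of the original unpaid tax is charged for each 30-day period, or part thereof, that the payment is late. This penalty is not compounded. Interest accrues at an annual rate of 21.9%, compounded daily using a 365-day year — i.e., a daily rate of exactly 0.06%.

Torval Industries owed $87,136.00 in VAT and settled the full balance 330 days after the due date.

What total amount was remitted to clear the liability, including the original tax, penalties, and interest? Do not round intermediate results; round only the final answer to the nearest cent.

$111,001.68

Penalty periods: ⌈330/30⌉ = 11; penalty = 11 × 0.5% × $87,136.00 = $4,792.48
Interest: $87,136.00 × ((1 + 0.0006)^330 − 1) = $87,136.00 × 0.21889002… = $19,073.2007…
Total = $87,136.00 + $4,792.4800 + $19,073.2007… = $111,001.68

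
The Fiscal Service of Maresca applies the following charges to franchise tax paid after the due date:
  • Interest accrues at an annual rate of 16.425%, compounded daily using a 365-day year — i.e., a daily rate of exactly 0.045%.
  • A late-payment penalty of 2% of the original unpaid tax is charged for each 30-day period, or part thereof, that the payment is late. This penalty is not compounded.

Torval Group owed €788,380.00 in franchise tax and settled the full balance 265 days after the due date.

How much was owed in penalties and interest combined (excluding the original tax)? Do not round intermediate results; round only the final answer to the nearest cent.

Penalty periods: ⌈265/30⌉ = 9; penalty = 9 × 2% × €788,380.00 = €141,908.40
Interest: €788,380.00 × ((1 + 0.00045)^265 − 1) = €788,380.00 × 0.12662133… = €99,825.7210…
Penalties + interest = €141,908.4000 + €99,825.7210… = €241,734.12

€241,734.12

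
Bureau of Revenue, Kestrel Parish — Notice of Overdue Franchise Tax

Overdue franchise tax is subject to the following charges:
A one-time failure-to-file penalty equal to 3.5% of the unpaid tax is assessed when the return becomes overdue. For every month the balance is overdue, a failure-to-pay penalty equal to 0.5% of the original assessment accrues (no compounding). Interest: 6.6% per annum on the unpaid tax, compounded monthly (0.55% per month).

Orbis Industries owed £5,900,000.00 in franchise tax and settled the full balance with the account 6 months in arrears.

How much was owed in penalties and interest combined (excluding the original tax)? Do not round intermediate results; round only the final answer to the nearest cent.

£580,896.84

Failure-to-file penalty: 3.5% × £5,900,000.00 = £206,500.00
Failure-to-pay penalty = 0.5% × £5,900,000.00 × 6 mo = £177,000.00
Interest: £5,900,000.00 × ((1 + 0.0055)^6 − 1) = £5,900,000.00 × 0.0334571… = £197,396.8384…
Penalties + interest = £383,500.0000 + £197,396.8384… = £580,896.84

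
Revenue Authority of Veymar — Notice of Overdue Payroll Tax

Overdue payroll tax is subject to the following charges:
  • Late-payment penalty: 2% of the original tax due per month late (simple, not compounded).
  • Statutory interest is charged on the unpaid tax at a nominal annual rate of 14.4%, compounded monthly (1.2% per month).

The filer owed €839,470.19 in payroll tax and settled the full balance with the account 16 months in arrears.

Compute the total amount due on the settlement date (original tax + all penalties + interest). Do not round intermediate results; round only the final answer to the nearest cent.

€1,284,629.92

Late-payment penalty: 16 × 2% × €839,470.19 = €268,630.46…
Interest: €839,470.19 × ((1 + 0.012)^16 − 1) = €839,470.19 × 0.2102865… = €176,529.2739…
Total = €839,470.19 + €268,630.4608 + €176,529.2739… = €1,284,629.92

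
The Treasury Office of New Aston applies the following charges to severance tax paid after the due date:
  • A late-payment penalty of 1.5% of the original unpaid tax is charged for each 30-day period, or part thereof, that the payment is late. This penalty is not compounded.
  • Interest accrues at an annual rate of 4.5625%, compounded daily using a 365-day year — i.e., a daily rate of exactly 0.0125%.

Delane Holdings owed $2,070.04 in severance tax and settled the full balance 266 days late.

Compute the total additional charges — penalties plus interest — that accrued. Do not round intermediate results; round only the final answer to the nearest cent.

$349.44

Penalty periods: ⌈266/30⌉ = 9; penalty = 9 × 1.5% × $2,070.04 = $279.46…
Interest: $2,070.04 × ((1 + 0.000125)^266 − 1) = $2,070.04 × 0.03380681… = $69.9815…
Penalties + interest = $279.4554 + $69.9815… = $349.44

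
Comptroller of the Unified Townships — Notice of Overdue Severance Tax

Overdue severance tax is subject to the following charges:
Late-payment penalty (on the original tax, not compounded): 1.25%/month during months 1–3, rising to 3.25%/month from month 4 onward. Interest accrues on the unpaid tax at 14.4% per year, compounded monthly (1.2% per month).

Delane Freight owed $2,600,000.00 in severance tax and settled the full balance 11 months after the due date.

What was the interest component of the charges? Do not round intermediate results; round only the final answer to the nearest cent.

$364,551.41

Interest: $2,600,000.00 × ((1 + 0.012)^11 − 1) = $2,600,000.00 × 0.1402121… = $364,551.4060…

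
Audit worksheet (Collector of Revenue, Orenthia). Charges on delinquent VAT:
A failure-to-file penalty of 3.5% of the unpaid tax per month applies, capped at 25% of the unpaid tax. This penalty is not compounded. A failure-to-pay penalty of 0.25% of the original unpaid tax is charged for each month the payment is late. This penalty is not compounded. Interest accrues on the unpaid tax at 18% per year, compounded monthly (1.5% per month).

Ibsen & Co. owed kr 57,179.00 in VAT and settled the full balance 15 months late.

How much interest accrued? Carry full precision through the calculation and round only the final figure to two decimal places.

kr 14,308.02

Interest: kr 57,179.00 × ((1 + 0.015)^15 − 1) = kr 57,179.00 × 0.2502321… = kr 14,308.0193…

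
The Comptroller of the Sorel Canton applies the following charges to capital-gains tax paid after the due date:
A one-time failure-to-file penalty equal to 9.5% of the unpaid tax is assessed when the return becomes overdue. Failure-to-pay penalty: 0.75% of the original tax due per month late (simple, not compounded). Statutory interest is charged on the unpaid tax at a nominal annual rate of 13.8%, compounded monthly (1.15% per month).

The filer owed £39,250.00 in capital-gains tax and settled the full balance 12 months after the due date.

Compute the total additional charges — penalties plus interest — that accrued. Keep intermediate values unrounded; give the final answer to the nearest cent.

£13,033.82

Failure-to-file penalty: 9.5% × £39,250.00 = £3,728.75
Failure-to-pay penalty: 12 × 0.75% × £39,250.00 = £3,532.50
Interest: £39,250.00 × ((1 + 0.0115)^12 − 1) = £39,250.00 × 0.1470719… = £5,772.5725…
Penalties + interest = £7,261.2500 + £5,772.5725… = £13,033.82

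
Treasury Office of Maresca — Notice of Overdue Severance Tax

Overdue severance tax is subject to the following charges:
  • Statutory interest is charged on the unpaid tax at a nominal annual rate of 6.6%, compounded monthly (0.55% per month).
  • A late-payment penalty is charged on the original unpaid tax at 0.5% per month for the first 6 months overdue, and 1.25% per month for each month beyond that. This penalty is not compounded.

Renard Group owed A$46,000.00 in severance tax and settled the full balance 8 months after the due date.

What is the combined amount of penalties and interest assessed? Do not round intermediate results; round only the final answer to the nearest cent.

Penalty, months 1–6: 6 × 0.5% × A$46,000.00 = A$1,380.00
Penalty, months 7–8: 2 × 1.25% × A$46,000.00 = A$1,150.00
Interest: A$46,000.00 × ((1 + 0.0055)^8 − 1) = A$46,000.00 × 0.0448564… = A$2,063.3935…
Penalties + interest = A$2,530.0000 + A$2,063.3935… = A$4,593.39

A$4,593.39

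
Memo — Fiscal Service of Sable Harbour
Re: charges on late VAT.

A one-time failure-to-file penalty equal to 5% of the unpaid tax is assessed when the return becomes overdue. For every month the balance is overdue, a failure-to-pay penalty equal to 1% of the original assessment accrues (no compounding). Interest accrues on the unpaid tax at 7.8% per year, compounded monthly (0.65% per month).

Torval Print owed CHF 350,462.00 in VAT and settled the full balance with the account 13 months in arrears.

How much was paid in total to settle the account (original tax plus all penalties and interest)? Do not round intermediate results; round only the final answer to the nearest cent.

Failure-to-file penalty: 5% × CHF 350,462.00 = CHF 17,523.10
Failure-to-pay penalty: 13 × 1% × CHF 350,462.00 = CHF 45,560.06
Interest: CHF 350,462.00 × ((1 + 0.0065)^13 − 1) = CHF 350,462.00 × 0.0878753… = CHF 30,796.9654…
Total = CHF 350,462.00 + CHF 63,083.1600 + CHF 30,796.9654… = CHF 444,342.13

CHF 444,342.13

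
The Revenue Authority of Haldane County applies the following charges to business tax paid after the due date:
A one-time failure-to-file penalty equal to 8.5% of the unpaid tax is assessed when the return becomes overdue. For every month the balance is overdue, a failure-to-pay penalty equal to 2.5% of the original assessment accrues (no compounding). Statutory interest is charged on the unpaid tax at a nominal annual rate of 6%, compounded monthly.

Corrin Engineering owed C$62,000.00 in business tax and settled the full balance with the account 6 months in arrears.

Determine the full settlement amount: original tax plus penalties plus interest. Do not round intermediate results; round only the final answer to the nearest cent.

C$78,453.41

Failure-to-file penalty: 8.5% × C$62,000.00 = C$5,270.00
Failure-to-pay penalty = 2.5% × C$62,000.00 × 6 mo = C$9,300.00
Interest (6%/yr ÷ 12 = 0.5%/month): C$62,000.00 × ((1 + 0.005)^6 − 1) = C$1,883.4056…
Total = C$62,000.00 + C$14,570.0000 + C$1,883.4056… = C$78,453.41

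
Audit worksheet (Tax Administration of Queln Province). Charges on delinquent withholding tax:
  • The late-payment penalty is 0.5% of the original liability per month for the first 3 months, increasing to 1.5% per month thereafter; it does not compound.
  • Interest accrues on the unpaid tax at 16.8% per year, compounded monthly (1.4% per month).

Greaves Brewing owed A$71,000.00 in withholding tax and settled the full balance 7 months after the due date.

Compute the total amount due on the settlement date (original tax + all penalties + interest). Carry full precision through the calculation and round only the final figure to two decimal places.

Penalty, months 1–3: 3 × 0.5% × A$71,000.00 = A$1,065.00
Penalty, months 4–7: 4 × 1.5% × A$71,000.00 = A$4,260.00
Interest: A$71,000.00 × ((1 + 0.014)^7 − 1) = A$71,000.00 × 0.1022134… = A$7,257.1511…
Total = A$71,000.00 + A$5,325.0000 + A$7,257.1511… = A$83,582.15

A$83,582.15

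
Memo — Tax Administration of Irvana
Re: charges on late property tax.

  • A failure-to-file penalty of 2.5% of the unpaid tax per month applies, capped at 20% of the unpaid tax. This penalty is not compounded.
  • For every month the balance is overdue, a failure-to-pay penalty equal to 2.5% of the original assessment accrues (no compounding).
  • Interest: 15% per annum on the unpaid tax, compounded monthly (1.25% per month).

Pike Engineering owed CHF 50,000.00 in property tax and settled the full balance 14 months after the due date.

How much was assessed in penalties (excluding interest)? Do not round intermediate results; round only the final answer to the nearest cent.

CHF 27,500.00

Failure-to-file: 14 × 2.5% × CHF 50,000.00 = CHF 17,500.00, capped at 20% × CHF 50,000.00 = CHF 10,000.00
Failure-to-pay penalty = 2.5% × CHF 50,000.00 × 14 mo = CHF 17,500.00
Total penalty = CHF 10,000.00 + CHF 17,500.00 = CHF 27,500.00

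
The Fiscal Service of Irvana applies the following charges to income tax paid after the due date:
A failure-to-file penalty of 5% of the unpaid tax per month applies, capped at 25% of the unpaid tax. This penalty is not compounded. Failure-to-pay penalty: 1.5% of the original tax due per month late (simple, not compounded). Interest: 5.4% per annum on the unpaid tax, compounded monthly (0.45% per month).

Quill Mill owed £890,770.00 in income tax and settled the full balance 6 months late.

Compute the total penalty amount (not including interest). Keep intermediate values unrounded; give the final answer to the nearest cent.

Failure-to-file: 6 × 5% × £890,770.00 = £267,231.00, capped at 25% × £890,770.00 = £222,692.50
Failure-to-pay penalty = 1.5% × £890,770.00 × 6 mo = £80,169.30
Total penalty = £222,692.50 + £80,169.30 = £302,861.80

£302,861.80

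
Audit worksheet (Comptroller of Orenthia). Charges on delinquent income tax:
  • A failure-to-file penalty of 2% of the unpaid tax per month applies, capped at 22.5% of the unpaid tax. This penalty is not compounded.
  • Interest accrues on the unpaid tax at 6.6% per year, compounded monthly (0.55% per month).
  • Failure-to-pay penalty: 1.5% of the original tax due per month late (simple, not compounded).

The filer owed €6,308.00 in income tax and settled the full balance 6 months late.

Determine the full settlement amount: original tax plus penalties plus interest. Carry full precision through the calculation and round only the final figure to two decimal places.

Failure-to-file: 6 × 2% × €6,308.00 = €756.96 (under the 22.5% cap)
Failure-to-pay penalty = 1.5% × €6,308.00 × 6 mo = €567.72
Interest: €6,308.00 × ((1 + 0.0055)^6 − 1) = €6,308.00 × 0.0334571… = €211.0473…
Total = €6,308.00 + €1,324.6800 + €211.0473… = €7,843.73

€7,843.73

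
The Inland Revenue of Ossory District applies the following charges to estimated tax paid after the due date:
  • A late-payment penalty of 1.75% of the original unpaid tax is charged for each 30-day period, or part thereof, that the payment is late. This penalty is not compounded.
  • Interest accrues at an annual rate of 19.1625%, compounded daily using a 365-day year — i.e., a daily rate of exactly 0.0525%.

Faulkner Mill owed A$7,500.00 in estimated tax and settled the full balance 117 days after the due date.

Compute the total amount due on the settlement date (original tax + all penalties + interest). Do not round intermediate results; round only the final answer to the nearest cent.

Penalty periods: ⌈117/30⌉ = 4; penalty = 4 × 1.75% × A$7,500.00 = A$525.00
Interest: A$7,500.00 × ((1 + 0.000525)^117 − 1) = A$7,500.00 × 0.06333360… = A$475.0020…
Total = A$7,500.00 + A$525.0000 + A$475.0020… = A$8,500.00

A$8,500.00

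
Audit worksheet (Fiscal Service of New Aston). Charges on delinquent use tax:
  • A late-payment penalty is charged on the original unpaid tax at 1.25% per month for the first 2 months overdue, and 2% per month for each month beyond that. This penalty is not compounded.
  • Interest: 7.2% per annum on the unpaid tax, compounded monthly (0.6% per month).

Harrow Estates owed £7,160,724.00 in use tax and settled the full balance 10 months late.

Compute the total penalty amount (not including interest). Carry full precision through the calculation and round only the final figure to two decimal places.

£1,324,733.94

Penalty, months 1–2: 2 × 1.25% × £7,160,724.00 = £179,018.10
Penalty, months 3–10: 8 × 2% × £7,160,724.00 = £1,145,715.84
Total penalty = £179,018.10 + £1,145,715.84 = £1,324,733.94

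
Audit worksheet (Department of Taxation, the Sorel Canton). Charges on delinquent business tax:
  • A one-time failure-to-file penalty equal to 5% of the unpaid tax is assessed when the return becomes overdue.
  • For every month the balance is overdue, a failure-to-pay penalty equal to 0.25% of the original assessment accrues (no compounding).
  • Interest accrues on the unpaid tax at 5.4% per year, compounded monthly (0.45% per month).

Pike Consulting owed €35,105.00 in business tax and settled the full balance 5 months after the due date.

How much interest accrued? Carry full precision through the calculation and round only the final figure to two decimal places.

Interest: €35,105.00 × ((1 + 0.0045)^5 − 1) = €35,105.00 × 0.0227034… = €797.0033…

€797.00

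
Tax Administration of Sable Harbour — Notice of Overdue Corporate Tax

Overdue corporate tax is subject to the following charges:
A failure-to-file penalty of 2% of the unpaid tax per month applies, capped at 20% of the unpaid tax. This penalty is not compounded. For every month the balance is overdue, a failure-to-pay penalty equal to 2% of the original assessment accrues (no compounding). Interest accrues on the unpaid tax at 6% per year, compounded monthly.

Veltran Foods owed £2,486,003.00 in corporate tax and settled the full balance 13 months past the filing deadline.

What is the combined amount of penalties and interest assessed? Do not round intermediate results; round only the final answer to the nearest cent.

£1,310,089.28

Failure-to-file: 13 × 2% × £2,486,003.00 = £646,360.78, capped at 20% × £2,486,003.00 = £497,200.60
Failure-to-pay penalty: 13 × 2% × £2,486,003.00 = £646,360.78
Interest (6%/yr ÷ 12 = 0.5%/month): £2,486,003.00 × ((1 + 0.005)^13 − 1) = £166,527.8965…
Penalties + interest = £1,143,561.3800 + £166,527.8965… = £1,310,089.28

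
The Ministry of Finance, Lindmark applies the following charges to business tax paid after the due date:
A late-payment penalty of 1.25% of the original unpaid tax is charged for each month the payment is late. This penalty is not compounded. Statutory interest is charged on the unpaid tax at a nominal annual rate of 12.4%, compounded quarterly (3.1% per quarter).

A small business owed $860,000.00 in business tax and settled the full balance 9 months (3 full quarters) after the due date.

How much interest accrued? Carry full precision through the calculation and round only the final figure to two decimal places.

$82,485.00

Interest: $860,000.00 × ((1 + 0.031)^3 − 1) = $860,000.00 × 0.0959128… = $82,485.0003…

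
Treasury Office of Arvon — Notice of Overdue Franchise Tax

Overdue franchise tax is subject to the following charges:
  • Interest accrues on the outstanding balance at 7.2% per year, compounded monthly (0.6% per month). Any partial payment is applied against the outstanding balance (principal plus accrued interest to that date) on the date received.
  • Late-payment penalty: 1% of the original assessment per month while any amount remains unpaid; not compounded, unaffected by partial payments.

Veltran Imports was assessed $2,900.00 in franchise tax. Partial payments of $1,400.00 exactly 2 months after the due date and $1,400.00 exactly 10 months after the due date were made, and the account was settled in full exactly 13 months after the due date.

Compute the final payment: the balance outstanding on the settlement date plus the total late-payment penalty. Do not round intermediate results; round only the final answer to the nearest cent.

Balance at month 2: $2,900.0000 × (1 + 0.006)^2 = $2,934.9044
After $1,400.00 payment: $2,934.9044 − $1,400.00 = $1,534.9044
Balance at month 10: $1,534.9044 × (1 + 0.006)^8 = $1,610.1457…
After $1,400.00 payment: $1,610.1457… − $1,400.00 = $210.1457…
Balance at month 13: $210.1457… × (1 + 0.006)^3 = $213.9511…
Penalty: 13 × 1% × $2,900.00 = $377.00
Final settlement = outstanding balance + penalty = $213.9511… + $377.00 = $590.95

$590.95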